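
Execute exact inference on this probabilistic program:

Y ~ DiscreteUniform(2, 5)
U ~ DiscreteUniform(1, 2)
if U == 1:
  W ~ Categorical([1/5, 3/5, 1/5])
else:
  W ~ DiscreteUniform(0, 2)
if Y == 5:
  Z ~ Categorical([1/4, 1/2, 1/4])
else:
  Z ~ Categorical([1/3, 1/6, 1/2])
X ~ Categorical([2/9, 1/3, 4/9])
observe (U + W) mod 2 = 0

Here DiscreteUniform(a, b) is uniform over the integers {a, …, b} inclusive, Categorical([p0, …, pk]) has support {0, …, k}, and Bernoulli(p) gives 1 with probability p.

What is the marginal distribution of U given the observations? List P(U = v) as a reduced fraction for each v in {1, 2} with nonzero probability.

Enumerate traces; 108 have nonzero weight after conditioning:
  (Y=2, U=1, W=1, Z=0, X=0) weight 1/180
  (Y=2, U=1, W=1, Z=0, X=1) weight 1/120
  (Y=2, U=1, W=1, Z=0, X=2) weight 1/90
  (Y=2, U=1, W=1, Z=1, X=0) weight 1/360
  (Y=2, U=1, W=1, Z=1, X=1) weight 1/240
  (Y=2, U=1, W=1, Z=1, X=2) weight 1/180
  (Y=2, U=1, W=1, Z=2, X=0) weight 1/120
  (Y=2, U=1, W=1, Z=2, X=1) weight 1/80
  (Y=2, U=2, W=0, Z=0, X=0) weight 1/324
  … 99 more
Group by U:
  weight(U=1) = 3/10
  weight(U=2) = 1/3
Total weight = 3/10 + 1/3 = 19/30
P(U=1 | obs) = 3/10 / 19/30 = 9/19
P(U=2 | obs) = 1/3 / 19/30 = 10/19

P(U=1) = 9/19, P(U=2) = 10/19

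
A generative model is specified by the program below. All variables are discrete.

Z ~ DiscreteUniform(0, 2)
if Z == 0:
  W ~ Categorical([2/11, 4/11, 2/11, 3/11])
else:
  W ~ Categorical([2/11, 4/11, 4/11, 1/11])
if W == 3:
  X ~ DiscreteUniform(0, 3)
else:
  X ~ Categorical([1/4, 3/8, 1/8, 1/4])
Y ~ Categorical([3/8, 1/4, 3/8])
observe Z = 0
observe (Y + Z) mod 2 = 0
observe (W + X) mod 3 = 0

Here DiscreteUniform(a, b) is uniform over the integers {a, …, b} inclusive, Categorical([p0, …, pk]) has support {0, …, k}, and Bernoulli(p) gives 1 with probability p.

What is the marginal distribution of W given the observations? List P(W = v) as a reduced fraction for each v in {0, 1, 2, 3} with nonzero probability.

Enumerate traces; 12 have nonzero weight after conditioning:
  (Z=0, W=0, X=0, Y=0) weight 1/176
  (Z=0, W=0, X=0, Y=2) weight 1/176
  (Z=0, W=0, X=3, Y=0) weight 1/176
  (Z=0, W=0, X=3, Y=2) weight 1/176
  (Z=0, W=1, X=2, Y=0) weight 1/176
  (Z=0, W=1, X=2, Y=2) weight 1/176
  (Z=0, W=2, X=1, Y=0) weight 3/352
  (Z=0, W=2, X=1, Y=2) weight 3/352
  (Z=0, W=3, X=0, Y=0) weight 3/352
  … 3 more
Group by W:
  weight(W=0) = 1/44
  weight(W=1) = 1/88
  weight(W=2) = 3/176
  weight(W=3) = 3/88
Total weight = 1/44 + 1/88 + 3/176 + 3/88 = 15/176
P(W=0 | obs) = 1/44 / 15/176 = 4/15
P(W=1 | obs) = 1/88 / 15/176 = 2/15
P(W=2 | obs) = 3/176 / 15/176 = 1/5
P(W=3 | obs) = 3/88 / 15/176 = 2/5

P(W=0) = 4/15, P(W=1) = 2/15, P(W=2) = 1/5, P(W=3) = 2/5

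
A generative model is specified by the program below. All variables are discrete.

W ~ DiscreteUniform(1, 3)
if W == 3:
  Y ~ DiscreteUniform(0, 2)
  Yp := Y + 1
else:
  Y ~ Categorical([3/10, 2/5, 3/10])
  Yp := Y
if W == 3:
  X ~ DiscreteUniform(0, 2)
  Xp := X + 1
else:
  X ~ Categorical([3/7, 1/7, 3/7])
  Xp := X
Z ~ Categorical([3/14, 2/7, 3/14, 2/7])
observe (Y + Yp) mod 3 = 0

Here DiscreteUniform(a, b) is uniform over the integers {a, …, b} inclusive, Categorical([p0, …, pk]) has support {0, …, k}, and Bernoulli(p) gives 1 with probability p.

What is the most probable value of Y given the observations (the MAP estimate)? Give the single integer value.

Enumerate traces; 36 have nonzero weight after conditioning:
  (W=1, Y=0, X=0, Z=0) weight 9/980
  (W=1, Y=0, X=0, Z=1) weight 3/245
  (W=1, Y=0, X=0, Z=2) weight 9/980
  (W=1, Y=0, X=0, Z=3) weight 3/245
  (W=1, Y=0, X=1, Z=0) weight 3/980
  (W=1, Y=0, X=1, Z=1) weight 1/245
  (W=1, Y=0, X=1, Z=2) weight 3/980
  (W=1, Y=0, X=1, Z=3) weight 1/245
  (W=3, Y=1, X=0, Z=0) weight 1/126
  … 27 more
Group by Y:
  weight(Y=0) = 1/5
  weight(Y=1) = 1/9
Total weight = 1/5 + 1/9 = 14/45
P(Y=0 | obs) = 1/5 / 14/45 = 9/14
P(Y=1 | obs) = 1/9 / 14/45 = 5/14
argmax = 0

argmax_v P(Y = v | obs) = 0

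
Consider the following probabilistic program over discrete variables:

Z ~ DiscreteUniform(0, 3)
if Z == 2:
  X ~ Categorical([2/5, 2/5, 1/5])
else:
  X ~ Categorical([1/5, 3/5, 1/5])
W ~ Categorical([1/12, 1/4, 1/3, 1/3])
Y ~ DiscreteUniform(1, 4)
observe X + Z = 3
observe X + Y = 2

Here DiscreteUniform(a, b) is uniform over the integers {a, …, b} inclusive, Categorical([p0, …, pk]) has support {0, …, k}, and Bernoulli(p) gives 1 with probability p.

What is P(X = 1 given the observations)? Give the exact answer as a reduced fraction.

P(X = 1 | obs) = 2/3

Enumerate traces; 8 have nonzero weight after conditioning:
  (Z=2, X=1, W=0, Y=1) weight 1/480
  (Z=2, X=1, W=1, Y=1) weight 1/160
  (Z=2, X=1, W=2, Y=1) weight 1/120
  (Z=2, X=1, W=3, Y=1) weight 1/120
  (Z=3, X=0, W=0, Y=2) weight 1/960
  (Z=3, X=0, W=1, Y=2) weight 1/320
  (Z=3, X=0, W=2, Y=2) weight 1/240
  (Z=3, X=0, W=3, Y=2) weight 1/240
Group by X:
  weight(X=0) = 1/80
  weight(X=1) = 1/40
Total weight = 1/80 + 1/40 = 3/80
P(X=0 | obs) = 1/80 / 3/80 = 1/3
P(X=1 | obs) = 1/40 / 3/80 = 2/3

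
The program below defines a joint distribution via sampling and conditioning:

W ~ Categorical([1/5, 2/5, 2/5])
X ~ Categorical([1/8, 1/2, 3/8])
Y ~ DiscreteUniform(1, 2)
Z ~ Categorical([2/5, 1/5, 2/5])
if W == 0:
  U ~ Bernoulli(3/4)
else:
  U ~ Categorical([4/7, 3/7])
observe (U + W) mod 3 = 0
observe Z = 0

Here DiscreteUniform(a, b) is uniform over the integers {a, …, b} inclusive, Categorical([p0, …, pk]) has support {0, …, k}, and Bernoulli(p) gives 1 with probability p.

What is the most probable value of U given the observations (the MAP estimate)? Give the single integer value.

argmax_v P(U = v | obs) = 1

Enumerate traces; 12 have nonzero weight after conditioning:
  (W=0, X=0, Y=1, Z=0, U=0) weight 1/800
  (W=0, X=0, Y=2, Z=0, U=0) weight 1/800
  (W=0, X=1, Y=1, Z=0, U=0) weight 1/200
  (W=0, X=1, Y=2, Z=0, U=0) weight 1/200
  (W=0, X=2, Y=1, Z=0, U=0) weight 3/800
  (W=0, X=2, Y=2, Z=0, U=0) weight 3/800
  (W=2, X=0, Y=1, Z=0, U=1) weight 3/700
  (W=2, X=0, Y=2, Z=0, U=1) weight 3/700
  … 4 more
Group by U:
  weight(U=0) = 1/50
  weight(U=1) = 12/175
Total weight = 1/50 + 12/175 = 31/350
P(U=0 | obs) = 1/50 / 31/350 = 7/31
P(U=1 | obs) = 12/175 / 31/350 = 24/31
argmax = 1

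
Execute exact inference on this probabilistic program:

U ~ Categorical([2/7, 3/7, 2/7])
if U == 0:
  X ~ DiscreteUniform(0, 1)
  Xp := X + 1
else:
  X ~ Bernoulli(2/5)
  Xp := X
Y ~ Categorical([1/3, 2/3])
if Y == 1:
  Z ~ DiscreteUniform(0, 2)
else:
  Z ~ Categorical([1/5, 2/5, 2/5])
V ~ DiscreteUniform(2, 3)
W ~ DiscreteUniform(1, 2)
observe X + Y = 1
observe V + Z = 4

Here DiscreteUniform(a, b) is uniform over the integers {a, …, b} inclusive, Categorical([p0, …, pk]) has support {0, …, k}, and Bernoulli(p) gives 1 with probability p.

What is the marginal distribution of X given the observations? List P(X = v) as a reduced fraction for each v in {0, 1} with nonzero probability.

P(X=0) = 20/29, P(X=1) = 9/29

Enumerate traces; 24 have nonzero weight after conditioning:
  (U=0, X=0, Y=1, Z=1, V=3, W=1) weight 1/126
  (U=0, X=0, Y=1, Z=1, V=3, W=2) weight 1/126
  (U=0, X=0, Y=1, Z=2, V=2, W=1) weight 1/126
  (U=0, X=0, Y=1, Z=2, V=2, W=2) weight 1/126
  (U=0, X=1, Y=0, Z=1, V=3, W=1) weight 1/210
  (U=0, X=1, Y=0, Z=1, V=3, W=2) weight 1/210
  (U=0, X=1, Y=0, Z=2, V=2, W=1) weight 1/210
  (U=0, X=1, Y=0, Z=2, V=2, W=2) weight 1/210
  … 16 more
Group by X:
  weight(X=0) = 8/63
  weight(X=1) = 2/35
Total weight = 8/63 + 2/35 = 58/315
P(X=0 | obs) = 8/63 / 58/315 = 20/29
P(X=1 | obs) = 2/35 / 58/315 = 9/29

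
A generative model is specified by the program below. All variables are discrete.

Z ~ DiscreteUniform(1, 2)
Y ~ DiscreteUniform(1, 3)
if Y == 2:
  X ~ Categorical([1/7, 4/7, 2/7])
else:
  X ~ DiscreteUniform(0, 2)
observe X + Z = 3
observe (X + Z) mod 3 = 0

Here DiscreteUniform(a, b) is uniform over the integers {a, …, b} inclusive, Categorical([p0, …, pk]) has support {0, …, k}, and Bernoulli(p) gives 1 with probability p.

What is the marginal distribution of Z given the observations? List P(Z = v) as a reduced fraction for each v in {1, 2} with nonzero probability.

Enumerate traces; 6 have nonzero weight after conditioning:
  (Z=1, Y=1, X=2) weight 1/18
  (Z=1, Y=2, X=2) weight 1/21
  (Z=1, Y=3, X=2) weight 1/18
  (Z=2, Y=1, X=1) weight 1/18
  (Z=2, Y=2, X=1) weight 2/21
  (Z=2, Y=3, X=1) weight 1/18
Group by Z:
  weight(Z=1) = 10/63
  weight(Z=2) = 13/63
Total weight = 10/63 + 13/63 = 23/63
P(Z=1 | obs) = 10/63 / 23/63 = 10/23
P(Z=2 | obs) = 13/63 / 23/63 = 13/23

P(Z=1) = 10/23, P(Z=2) = 13/23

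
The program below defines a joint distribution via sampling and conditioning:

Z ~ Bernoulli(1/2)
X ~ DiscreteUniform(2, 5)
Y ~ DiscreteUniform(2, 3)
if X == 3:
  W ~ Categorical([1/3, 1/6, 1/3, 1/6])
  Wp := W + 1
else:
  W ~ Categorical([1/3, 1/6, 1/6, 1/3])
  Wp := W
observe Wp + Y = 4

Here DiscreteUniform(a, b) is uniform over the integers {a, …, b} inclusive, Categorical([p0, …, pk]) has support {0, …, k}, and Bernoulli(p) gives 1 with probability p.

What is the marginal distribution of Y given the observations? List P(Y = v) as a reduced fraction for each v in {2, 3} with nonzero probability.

Enumerate traces; 16 have nonzero weight after conditioning:
  (Z=0, X=2, Y=2, W=2) weight 1/96
  (Z=0, X=2, Y=3, W=1) weight 1/96
  (Z=0, X=3, Y=2, W=1) weight 1/96
  (Z=0, X=3, Y=3, W=0) weight 1/48
  (Z=0, X=4, Y=2, W=2) weight 1/96
  (Z=0, X=4, Y=3, W=1) weight 1/96
  (Z=0, X=5, Y=2, W=2) weight 1/96
  (Z=0, X=5, Y=3, W=1) weight 1/96
  … 8 more
Group by Y:
  weight(Y=2) = 1/12
  weight(Y=3) = 5/48
Total weight = 1/12 + 5/48 = 3/16
P(Y=2 | obs) = 1/12 / 3/16 = 4/9
P(Y=3 | obs) = 5/48 / 3/16 = 5/9

P(Y=2) = 4/9, P(Y=3) = 5/9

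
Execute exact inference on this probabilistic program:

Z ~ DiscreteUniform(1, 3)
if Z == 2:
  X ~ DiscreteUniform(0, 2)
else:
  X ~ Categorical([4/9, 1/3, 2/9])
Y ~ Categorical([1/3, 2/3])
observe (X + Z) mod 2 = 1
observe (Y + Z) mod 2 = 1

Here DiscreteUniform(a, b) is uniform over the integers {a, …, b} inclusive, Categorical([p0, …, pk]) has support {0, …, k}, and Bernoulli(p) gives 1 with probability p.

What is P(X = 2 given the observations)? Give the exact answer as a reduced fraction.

Enumerate traces; 5 have nonzero weight after conditioning:
  (Z=1, X=0, Y=0) weight 4/81
  (Z=1, X=2, Y=0) weight 2/81
  (Z=2, X=1, Y=1) weight 2/27
  (Z=3, X=0, Y=0) weight 4/81
  (Z=3, X=2, Y=0) weight 2/81
Group by X:
  weight(X=0) = 8/81
  weight(X=1) = 2/27
  weight(X=2) = 4/81
Total weight = 8/81 + 2/27 + 4/81 = 2/9
P(X=0 | obs) = 8/81 / 2/9 = 4/9
P(X=1 | obs) = 2/27 / 2/9 = 1/3
P(X=2 | obs) = 4/81 / 2/9 = 2/9

P(X = 2 | obs) = 2/9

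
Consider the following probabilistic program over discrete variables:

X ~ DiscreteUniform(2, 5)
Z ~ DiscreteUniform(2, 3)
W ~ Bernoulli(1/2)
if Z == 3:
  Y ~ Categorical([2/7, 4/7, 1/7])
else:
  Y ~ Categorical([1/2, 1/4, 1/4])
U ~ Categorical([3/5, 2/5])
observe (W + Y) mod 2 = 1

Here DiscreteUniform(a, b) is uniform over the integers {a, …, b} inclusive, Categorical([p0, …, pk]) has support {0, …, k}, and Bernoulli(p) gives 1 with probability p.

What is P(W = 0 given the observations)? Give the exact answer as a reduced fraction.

P(W = 0 | obs) = 23/56

Enumerate traces; 48 have nonzero weight after conditioning:
  (X=2, Z=2, W=0, Y=1, U=0) weight 3/320
  (X=2, Z=2, W=0, Y=1, U=1) weight 1/160
  (X=2, Z=2, W=1, Y=0, U=0) weight 3/160
  (X=2, Z=2, W=1, Y=0, U=1) weight 1/80
  (X=2, Z=2, W=1, Y=2, U=0) weight 3/320
  (X=2, Z=2, W=1, Y=2, U=1) weight 1/160
  (X=2, Z=3, W=0, Y=1, U=0) weight 3/140
  (X=2, Z=3, W=0, Y=1, U=1) weight 1/70
  … 40 more
Group by W:
  weight(W=0) = 23/112
  weight(W=1) = 33/112
Total weight = 23/112 + 33/112 = 1/2
P(W=0 | obs) = 23/112 / 1/2 = 23/56
P(W=1 | obs) = 33/112 / 1/2 = 33/56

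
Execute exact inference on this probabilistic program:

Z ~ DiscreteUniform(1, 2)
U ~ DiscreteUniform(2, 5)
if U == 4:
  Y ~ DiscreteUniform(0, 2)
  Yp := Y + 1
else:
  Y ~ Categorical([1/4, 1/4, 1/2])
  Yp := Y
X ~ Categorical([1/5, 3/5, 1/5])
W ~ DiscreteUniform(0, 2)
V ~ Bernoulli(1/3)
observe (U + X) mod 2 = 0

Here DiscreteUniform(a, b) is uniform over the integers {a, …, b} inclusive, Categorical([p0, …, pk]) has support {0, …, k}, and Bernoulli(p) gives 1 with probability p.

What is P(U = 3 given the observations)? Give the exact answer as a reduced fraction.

Enumerate traces; 216 have nonzero weight after conditioning:
  (Z=1, U=2, Y=0, X=0, W=0, V=0) weight 1/720
  (Z=1, U=2, Y=0, X=0, W=0, V=1) weight 1/1440
  (Z=1, U=2, Y=0, X=0, W=1, V=0) weight 1/720
  (Z=1, U=2, Y=0, X=0, W=1, V=1) weight 1/1440
  (Z=1, U=2, Y=0, X=0, W=2, V=0) weight 1/720
  (Z=1, U=2, Y=0, X=0, W=2, V=1) weight 1/1440
  (Z=1, U=2, Y=0, X=2, W=0, V=0) weight 1/720
  (Z=1, U=2, Y=0, X=2, W=0, V=1) weight 1/1440
  (Z=1, U=3, Y=0, X=1, W=0, V=0) weight 1/240
  (Z=1, U=4, Y=0, X=0, W=0, V=0) weight 1/540
  … 206 more
Group by U:
  weight(U=2) = 1/10
  weight(U=3) = 3/20
  weight(U=4) = 1/10
  weight(U=5) = 3/20
Total weight = 1/10 + 3/20 + 1/10 + 3/20 = 1/2
P(U=2 | obs) = 1/10 / 1/2 = 1/5
P(U=3 | obs) = 3/20 / 1/2 = 3/10
P(U=4 | obs) = 1/10 / 1/2 = 1/5
P(U=5 | obs) = 3/20 / 1/2 = 3/10

P(U = 3 | obs) = 3/10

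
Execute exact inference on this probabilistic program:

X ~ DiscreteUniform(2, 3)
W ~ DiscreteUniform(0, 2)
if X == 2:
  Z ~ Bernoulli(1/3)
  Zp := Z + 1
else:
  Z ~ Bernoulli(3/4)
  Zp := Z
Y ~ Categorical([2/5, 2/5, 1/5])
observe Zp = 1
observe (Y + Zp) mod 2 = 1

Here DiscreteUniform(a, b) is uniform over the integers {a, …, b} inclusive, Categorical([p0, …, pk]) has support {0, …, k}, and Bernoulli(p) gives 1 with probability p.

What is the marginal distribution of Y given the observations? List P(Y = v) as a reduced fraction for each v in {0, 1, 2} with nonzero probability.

Enumerate traces; 12 have nonzero weight after conditioning:
  (X=2, W=0, Z=0, Y=0) weight 2/45
  (X=2, W=0, Z=0, Y=2) weight 1/45
  (X=2, W=1, Z=0, Y=0) weight 2/45
  (X=2, W=1, Z=0, Y=2) weight 1/45
  (X=2, W=2, Z=0, Y=0) weight 2/45
  (X=2, W=2, Z=0, Y=2) weight 1/45
  (X=3, W=0, Z=1, Y=0) weight 1/20
  (X=3, W=0, Z=1, Y=2) weight 1/40
  … 4 more
Group by Y:
  weight(Y=0) = 17/60
  weight(Y=2) = 17/120
Total weight = 17/60 + 17/120 = 17/40
P(Y=0 | obs) = 17/60 / 17/40 = 2/3
P(Y=2 | obs) = 17/120 / 17/40 = 1/3

P(Y=0) = 2/3, P(Y=2) = 1/3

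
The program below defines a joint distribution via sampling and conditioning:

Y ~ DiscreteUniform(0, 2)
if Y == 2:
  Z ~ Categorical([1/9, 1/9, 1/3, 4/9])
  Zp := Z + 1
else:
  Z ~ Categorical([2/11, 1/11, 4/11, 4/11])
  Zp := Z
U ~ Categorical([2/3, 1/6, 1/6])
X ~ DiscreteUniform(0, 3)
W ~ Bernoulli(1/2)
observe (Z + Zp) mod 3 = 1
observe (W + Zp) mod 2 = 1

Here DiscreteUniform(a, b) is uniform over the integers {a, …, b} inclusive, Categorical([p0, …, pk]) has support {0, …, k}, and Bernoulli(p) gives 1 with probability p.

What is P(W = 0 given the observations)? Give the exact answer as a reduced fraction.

P(W = 0 | obs) = 11/127

Enumerate traces; 48 have nonzero weight after conditioning:
  (Y=0, Z=2, U=0, X=0, W=1) weight 1/99
  (Y=0, Z=2, U=0, X=1, W=1) weight 1/99
  (Y=0, Z=2, U=0, X=2, W=1) weight 1/99
  (Y=0, Z=2, U=0, X=3, W=1) weight 1/99
  (Y=0, Z=2, U=1, X=0, W=1) weight 1/396
  (Y=0, Z=2, U=1, X=1, W=1) weight 1/396
  (Y=0, Z=2, U=1, X=2, W=1) weight 1/396
  (Y=0, Z=2, U=1, X=3, W=1) weight 1/396
  (Y=2, Z=0, U=0, X=0, W=0) weight 1/324
  … 39 more
Group by W:
  weight(W=0) = 1/54
  weight(W=1) = 58/297
Total weight = 1/54 + 58/297 = 127/594
P(W=0 | obs) = 1/54 / 127/594 = 11/127
P(W=1 | obs) = 58/297 / 127/594 = 116/127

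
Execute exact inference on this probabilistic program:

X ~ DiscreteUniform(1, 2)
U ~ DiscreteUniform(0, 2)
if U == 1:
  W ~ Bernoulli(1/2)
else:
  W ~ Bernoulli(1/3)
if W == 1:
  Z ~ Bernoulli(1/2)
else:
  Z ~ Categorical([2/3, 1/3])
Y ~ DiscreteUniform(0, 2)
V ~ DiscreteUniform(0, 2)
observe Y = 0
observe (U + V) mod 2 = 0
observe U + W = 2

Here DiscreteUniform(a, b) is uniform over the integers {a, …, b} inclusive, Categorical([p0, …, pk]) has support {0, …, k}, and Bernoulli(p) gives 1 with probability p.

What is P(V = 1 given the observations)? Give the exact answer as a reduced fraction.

P(V = 1 | obs) = 3/11

Enumerate traces; 12 have nonzero weight after conditioning:
  (X=1, U=1, W=1, Z=0, Y=0, V=1) weight 1/216
  (X=1, U=1, W=1, Z=1, Y=0, V=1) weight 1/216
  (X=1, U=2, W=0, Z=0, Y=0, V=0) weight 2/243
  (X=1, U=2, W=0, Z=0, Y=0, V=2) weight 2/243
  (X=1, U=2, W=0, Z=1, Y=0, V=0) weight 1/243
  (X=1, U=2, W=0, Z=1, Y=0, V=2) weight 1/243
  (X=2, U=1, W=1, Z=0, Y=0, V=1) weight 1/216
  (X=2, U=1, W=1, Z=1, Y=0, V=1) weight 1/216
  … 4 more
Group by V:
  weight(V=0) = 2/81
  weight(V=1) = 1/54
  weight(V=2) = 2/81
Total weight = 2/81 + 1/54 + 2/81 = 11/162
P(V=0 | obs) = 2/81 / 11/162 = 4/11
P(V=1 | obs) = 1/54 / 11/162 = 3/11
P(V=2 | obs) = 2/81 / 11/162 = 4/11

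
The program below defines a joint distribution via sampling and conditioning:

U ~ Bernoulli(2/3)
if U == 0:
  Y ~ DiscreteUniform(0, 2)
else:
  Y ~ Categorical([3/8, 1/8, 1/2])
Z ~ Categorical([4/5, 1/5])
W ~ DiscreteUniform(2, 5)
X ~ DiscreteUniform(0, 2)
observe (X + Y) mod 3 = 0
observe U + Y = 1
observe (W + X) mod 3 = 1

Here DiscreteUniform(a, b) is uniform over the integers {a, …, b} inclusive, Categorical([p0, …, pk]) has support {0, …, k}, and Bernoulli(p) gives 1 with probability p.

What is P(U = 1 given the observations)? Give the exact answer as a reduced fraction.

P(U = 1 | obs) = 9/17

Enumerate traces; 6 have nonzero weight after conditioning:
  (U=0, Y=1, Z=0, W=2, X=2) weight 1/135
  (U=0, Y=1, Z=0, W=5, X=2) weight 1/135
  (U=0, Y=1, Z=1, W=2, X=2) weight 1/540
  (U=0, Y=1, Z=1, W=5, X=2) weight 1/540
  (U=1, Y=0, Z=0, W=4, X=0) weight 1/60
  (U=1, Y=0, Z=1, W=4, X=0) weight 1/240
Group by U:
  weight(U=0) = 1/54
  weight(U=1) = 1/48
Total weight = 1/54 + 1/48 = 17/432
P(U=0 | obs) = 1/54 / 17/432 = 8/17
P(U=1 | obs) = 1/48 / 17/432 = 9/17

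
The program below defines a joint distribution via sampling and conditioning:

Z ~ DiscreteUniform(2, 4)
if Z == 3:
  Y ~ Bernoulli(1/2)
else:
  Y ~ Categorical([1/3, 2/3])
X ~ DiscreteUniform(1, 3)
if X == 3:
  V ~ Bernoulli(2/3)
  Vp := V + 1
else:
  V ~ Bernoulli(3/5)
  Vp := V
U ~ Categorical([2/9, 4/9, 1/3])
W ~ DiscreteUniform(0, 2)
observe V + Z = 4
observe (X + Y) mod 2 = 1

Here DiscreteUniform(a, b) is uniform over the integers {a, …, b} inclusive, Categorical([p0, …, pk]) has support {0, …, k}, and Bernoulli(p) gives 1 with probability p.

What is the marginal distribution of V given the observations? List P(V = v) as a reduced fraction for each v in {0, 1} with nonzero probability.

P(V=0) = 23/65, P(V=1) = 42/65

Enumerate traces; 54 have nonzero weight after conditioning:
  (Z=3, Y=0, X=1, V=1, U=0, W=0) weight 1/405
  (Z=3, Y=0, X=1, V=1, U=0, W=1) weight 1/405
  (Z=3, Y=0, X=1, V=1, U=0, W=2) weight 1/405
  (Z=3, Y=0, X=1, V=1, U=1, W=0) weight 2/405
  (Z=3, Y=0, X=1, V=1, U=1, W=1) weight 2/405
  (Z=3, Y=0, X=1, V=1, U=1, W=2) weight 2/405
  (Z=3, Y=0, X=1, V=1, U=2, W=0) weight 1/270
  (Z=3, Y=0, X=1, V=1, U=2, W=1) weight 1/270
  (Z=4, Y=0, X=1, V=0, U=0, W=0) weight 4/3645
  … 45 more
Group by V:
  weight(V=0) = 23/405
  weight(V=1) = 14/135
Total weight = 23/405 + 14/135 = 13/81
P(V=0 | obs) = 23/405 / 13/81 = 23/65
P(V=1 | obs) = 14/135 / 13/81 = 42/65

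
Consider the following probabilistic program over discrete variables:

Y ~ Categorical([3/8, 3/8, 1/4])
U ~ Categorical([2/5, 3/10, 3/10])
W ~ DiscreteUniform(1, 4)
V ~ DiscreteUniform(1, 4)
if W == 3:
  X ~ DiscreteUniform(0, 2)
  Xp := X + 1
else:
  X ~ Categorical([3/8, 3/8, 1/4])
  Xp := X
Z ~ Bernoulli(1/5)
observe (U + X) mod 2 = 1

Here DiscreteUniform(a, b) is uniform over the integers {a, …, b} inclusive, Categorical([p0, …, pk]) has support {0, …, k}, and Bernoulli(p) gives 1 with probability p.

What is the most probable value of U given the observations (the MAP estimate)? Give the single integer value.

argmax_v P(U = v | obs) = 1

Enumerate traces; 384 have nonzero weight after conditioning:
  (Y=0, U=0, W=1, V=1, X=1, Z=0) weight 9/3200
  (Y=0, U=0, W=1, V=1, X=1, Z=1) weight 9/12800
  (Y=0, U=0, W=1, V=2, X=1, Z=0) weight 9/3200
  (Y=0, U=0, W=1, V=2, X=1, Z=1) weight 9/12800
  (Y=0, U=0, W=1, V=3, X=1, Z=0) weight 9/3200
  (Y=0, U=0, W=1, V=3, X=1, Z=1) weight 9/12800
  (Y=0, U=0, W=1, V=4, X=1, Z=0) weight 9/3200
  (Y=0, U=0, W=1, V=4, X=1, Z=1) weight 9/12800
  (Y=0, U=1, W=1, V=1, X=0, Z=0) weight 27/12800
  (Y=0, U=2, W=1, V=1, X=1, Z=0) weight 27/12800
  … 374 more
Group by U:
  weight(U=0) = 7/48
  weight(U=1) = 61/320
  weight(U=2) = 7/64
Total weight = 7/48 + 61/320 + 7/64 = 107/240
P(U=0 | obs) = 7/48 / 107/240 = 35/107
P(U=1 | obs) = 61/320 / 107/240 = 183/428
P(U=2 | obs) = 7/64 / 107/240 = 105/428
argmax = 1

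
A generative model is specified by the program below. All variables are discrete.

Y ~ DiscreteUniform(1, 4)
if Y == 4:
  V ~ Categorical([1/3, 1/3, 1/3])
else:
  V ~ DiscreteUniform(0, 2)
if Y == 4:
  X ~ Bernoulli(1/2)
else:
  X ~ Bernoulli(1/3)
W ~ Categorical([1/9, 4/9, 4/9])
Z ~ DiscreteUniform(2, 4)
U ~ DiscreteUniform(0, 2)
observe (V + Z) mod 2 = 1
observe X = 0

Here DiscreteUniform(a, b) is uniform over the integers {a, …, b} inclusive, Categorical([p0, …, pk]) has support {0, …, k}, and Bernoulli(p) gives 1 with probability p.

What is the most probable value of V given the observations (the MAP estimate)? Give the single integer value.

argmax_v P(V = v | obs) = 1

Enumerate traces; 144 have nonzero weight after conditioning:
  (Y=1, V=0, X=0, W=0, Z=3, U=0) weight 1/1458
  (Y=1, V=0, X=0, W=0, Z=3, U=1) weight 1/1458
  (Y=1, V=0, X=0, W=0, Z=3, U=2) weight 1/1458
  (Y=1, V=0, X=0, W=1, Z=3, U=0) weight 2/729
  (Y=1, V=0, X=0, W=1, Z=3, U=1) weight 2/729
  (Y=1, V=0, X=0, W=1, Z=3, U=2) weight 2/729
  (Y=1, V=0, X=0, W=2, Z=3, U=0) weight 2/729
  (Y=1, V=0, X=0, W=2, Z=3, U=1) weight 2/729
  (Y=1, V=1, X=0, W=0, Z=2, U=0) weight 1/1458
  (Y=1, V=2, X=0, W=0, Z=3, U=0) weight 1/1458
  … 134 more
Group by V:
  weight(V=0) = 5/72
  weight(V=1) = 5/36
  weight(V=2) = 5/72
Total weight = 5/72 + 5/36 + 5/72 = 5/18
P(V=0 | obs) = 5/72 / 5/18 = 1/4
P(V=1 | obs) = 5/36 / 5/18 = 1/2
P(V=2 | obs) = 5/72 / 5/18 = 1/4
argmax = 1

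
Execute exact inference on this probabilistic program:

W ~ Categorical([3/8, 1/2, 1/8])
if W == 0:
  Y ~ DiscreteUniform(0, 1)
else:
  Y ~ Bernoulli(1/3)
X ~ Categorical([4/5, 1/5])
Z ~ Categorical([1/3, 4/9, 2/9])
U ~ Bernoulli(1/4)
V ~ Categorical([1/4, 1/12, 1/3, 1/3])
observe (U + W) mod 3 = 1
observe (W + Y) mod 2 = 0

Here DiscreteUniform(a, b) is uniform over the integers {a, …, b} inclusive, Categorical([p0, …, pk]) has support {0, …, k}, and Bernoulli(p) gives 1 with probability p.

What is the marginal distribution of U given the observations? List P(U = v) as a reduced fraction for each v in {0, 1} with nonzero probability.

Enumerate traces; 48 have nonzero weight after conditioning:
  (W=0, Y=0, X=0, Z=0, U=1, V=0) weight 1/320
  (W=0, Y=0, X=0, Z=0, U=1, V=1) weight 1/960
  (W=0, Y=0, X=0, Z=0, U=1, V=2) weight 1/240
  (W=0, Y=0, X=0, Z=0, U=1, V=3) weight 1/240
  (W=0, Y=0, X=0, Z=1, U=1, V=0) weight 1/240
  (W=0, Y=0, X=0, Z=1, U=1, V=1) weight 1/720
  (W=0, Y=0, X=0, Z=1, U=1, V=2) weight 1/180
  (W=0, Y=0, X=0, Z=1, U=1, V=3) weight 1/180
  (W=1, Y=1, X=0, Z=0, U=0, V=0) weight 1/120
  … 39 more
Group by U:
  weight(U=0) = 1/8
  weight(U=1) = 3/64
Total weight = 1/8 + 3/64 = 11/64
P(U=0 | obs) = 1/8 / 11/64 = 8/11
P(U=1 | obs) = 3/64 / 11/64 = 3/11

P(U=0) = 8/11, P(U=1) = 3/11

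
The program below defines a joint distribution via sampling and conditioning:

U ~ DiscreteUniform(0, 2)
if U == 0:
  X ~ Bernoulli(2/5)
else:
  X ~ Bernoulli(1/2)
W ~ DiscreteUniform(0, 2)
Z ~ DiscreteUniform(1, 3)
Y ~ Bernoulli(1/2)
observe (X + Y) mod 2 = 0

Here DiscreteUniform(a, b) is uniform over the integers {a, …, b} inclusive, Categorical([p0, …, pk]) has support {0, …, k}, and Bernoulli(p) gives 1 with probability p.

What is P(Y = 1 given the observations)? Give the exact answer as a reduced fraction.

Enumerate traces; 54 have nonzero weight after conditioning:
  (U=0, X=0, W=0, Z=1, Y=0) weight 1/90
  (U=0, X=0, W=0, Z=2, Y=0) weight 1/90
  (U=0, X=0, W=0, Z=3, Y=0) weight 1/90
  (U=0, X=0, W=1, Z=1, Y=0) weight 1/90
  (U=0, X=0, W=1, Z=2, Y=0) weight 1/90
  (U=0, X=0, W=1, Z=3, Y=0) weight 1/90
  (U=0, X=0, W=2, Z=1, Y=0) weight 1/90
  (U=0, X=0, W=2, Z=2, Y=0) weight 1/90
  (U=0, X=1, W=0, Z=1, Y=1) weight 1/135
  … 45 more
Group by Y:
  weight(Y=0) = 4/15
  weight(Y=1) = 7/30
Total weight = 4/15 + 7/30 = 1/2
P(Y=0 | obs) = 4/15 / 1/2 = 8/15
P(Y=1 | obs) = 7/30 / 1/2 = 7/15

P(Y = 1 | obs) = 7/15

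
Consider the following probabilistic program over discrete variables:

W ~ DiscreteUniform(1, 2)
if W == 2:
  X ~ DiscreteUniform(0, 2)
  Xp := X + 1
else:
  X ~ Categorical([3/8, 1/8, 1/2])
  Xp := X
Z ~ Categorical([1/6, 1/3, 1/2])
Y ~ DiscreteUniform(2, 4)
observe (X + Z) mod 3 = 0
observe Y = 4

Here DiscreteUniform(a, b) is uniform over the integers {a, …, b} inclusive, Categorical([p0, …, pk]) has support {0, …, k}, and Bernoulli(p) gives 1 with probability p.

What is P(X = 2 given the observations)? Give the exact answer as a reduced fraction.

Enumerate traces; 6 have nonzero weight after conditioning:
  (W=1, X=0, Z=0, Y=4) weight 1/96
  (W=1, X=1, Z=2, Y=4) weight 1/96
  (W=1, X=2, Z=1, Y=4) weight 1/36
  (W=2, X=0, Z=0, Y=4) weight 1/108
  (W=2, X=1, Z=2, Y=4) weight 1/36
  (W=2, X=2, Z=1, Y=4) weight 1/54
Group by X:
  weight(X=0) = 17/864
  weight(X=1) = 11/288
  weight(X=2) = 5/108
Total weight = 17/864 + 11/288 + 5/108 = 5/48
P(X=0 | obs) = 17/864 / 5/48 = 17/90
P(X=1 | obs) = 11/288 / 5/48 = 11/30
P(X=2 | obs) = 5/108 / 5/48 = 4/9

P(X = 2 | obs) = 4/9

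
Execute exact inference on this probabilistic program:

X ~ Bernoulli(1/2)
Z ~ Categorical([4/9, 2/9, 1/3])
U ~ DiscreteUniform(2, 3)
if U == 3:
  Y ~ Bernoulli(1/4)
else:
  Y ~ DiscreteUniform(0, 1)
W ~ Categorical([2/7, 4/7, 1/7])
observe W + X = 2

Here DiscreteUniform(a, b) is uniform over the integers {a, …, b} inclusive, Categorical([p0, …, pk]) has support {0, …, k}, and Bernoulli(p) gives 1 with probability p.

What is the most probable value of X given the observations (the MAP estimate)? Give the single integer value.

Enumerate traces; 24 have nonzero weight after conditioning:
  (X=0, Z=0, U=2, Y=0, W=2) weight 1/126
  (X=0, Z=0, U=2, Y=1, W=2) weight 1/126
  (X=0, Z=0, U=3, Y=0, W=2) weight 1/84
  (X=0, Z=0, U=3, Y=1, W=2) weight 1/252
  (X=0, Z=1, U=2, Y=0, W=2) weight 1/252
  (X=0, Z=1, U=2, Y=1, W=2) weight 1/252
  (X=0, Z=1, U=3, Y=0, W=2) weight 1/168
  (X=0, Z=1, U=3, Y=1, W=2) weight 1/504
  (X=1, Z=0, U=2, Y=0, W=1) weight 2/63
  … 15 more
Group by X:
  weight(X=0) = 1/14
  weight(X=1) = 2/7
Total weight = 1/14 + 2/7 = 5/14
P(X=0 | obs) = 1/14 / 5/14 = 1/5
P(X=1 | obs) = 2/7 / 5/14 = 4/5
argmax = 1

argmax_v P(X = v | obs) = 1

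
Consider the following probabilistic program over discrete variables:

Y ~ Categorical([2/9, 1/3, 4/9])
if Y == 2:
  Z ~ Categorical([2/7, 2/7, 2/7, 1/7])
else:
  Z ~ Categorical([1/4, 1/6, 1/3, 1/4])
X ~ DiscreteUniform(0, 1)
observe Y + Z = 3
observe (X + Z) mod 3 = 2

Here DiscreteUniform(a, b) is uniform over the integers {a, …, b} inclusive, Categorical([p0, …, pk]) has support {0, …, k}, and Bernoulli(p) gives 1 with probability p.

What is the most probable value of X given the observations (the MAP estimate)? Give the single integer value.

Enumerate traces; 2 have nonzero weight after conditioning:
  (Y=1, Z=2, X=0) weight 1/18
  (Y=2, Z=1, X=1) weight 4/63
Group by X:
  weight(X=0) = 1/18
  weight(X=1) = 4/63
Total weight = 1/18 + 4/63 = 5/42
P(X=0 | obs) = 1/18 / 5/42 = 7/15
P(X=1 | obs) = 4/63 / 5/42 = 8/15
argmax = 1

argmax_v P(X = v | obs) = 1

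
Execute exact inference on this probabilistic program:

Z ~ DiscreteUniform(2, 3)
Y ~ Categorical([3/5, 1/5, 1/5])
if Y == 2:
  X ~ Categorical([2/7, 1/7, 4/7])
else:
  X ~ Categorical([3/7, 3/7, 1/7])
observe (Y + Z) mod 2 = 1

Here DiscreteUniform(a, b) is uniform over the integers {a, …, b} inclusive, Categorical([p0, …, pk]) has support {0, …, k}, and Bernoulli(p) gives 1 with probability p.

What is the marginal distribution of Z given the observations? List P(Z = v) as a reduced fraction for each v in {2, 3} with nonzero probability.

P(Z=2) = 1/5, P(Z=3) = 4/5

Enumerate traces; 9 have nonzero weight after conditioning:
  (Z=2, Y=1, X=0) weight 3/70
  (Z=2, Y=1, X=1) weight 3/70
  (Z=2, Y=1, X=2) weight 1/70
  (Z=3, Y=0, X=0) weight 9/70
  (Z=3, Y=0, X=1) weight 9/70
  (Z=3, Y=0, X=2) weight 3/70
  (Z=3, Y=2, X=0) weight 1/35
  (Z=3, Y=2, X=1) weight 1/70
  … 1 more
Group by Z:
  weight(Z=2) = 1/10
  weight(Z=3) = 2/5
Total weight = 1/10 + 2/5 = 1/2
P(Z=2 | obs) = 1/10 / 1/2 = 1/5
P(Z=3 | obs) = 2/5 / 1/2 = 4/5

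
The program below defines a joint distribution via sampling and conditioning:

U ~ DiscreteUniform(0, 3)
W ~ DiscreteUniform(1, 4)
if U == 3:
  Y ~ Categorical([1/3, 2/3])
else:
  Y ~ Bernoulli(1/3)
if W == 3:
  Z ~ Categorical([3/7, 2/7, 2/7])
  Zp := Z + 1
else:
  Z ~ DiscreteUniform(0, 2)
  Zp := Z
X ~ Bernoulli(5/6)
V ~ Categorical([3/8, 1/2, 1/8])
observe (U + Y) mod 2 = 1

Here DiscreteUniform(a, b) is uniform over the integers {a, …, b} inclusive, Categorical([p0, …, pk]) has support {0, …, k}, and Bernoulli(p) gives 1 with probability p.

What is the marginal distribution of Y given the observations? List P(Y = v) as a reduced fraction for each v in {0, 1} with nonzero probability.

P(Y=0) = 3/5, P(Y=1) = 2/5

Enumerate traces; 288 have nonzero weight after conditioning:
  (U=0, W=1, Y=1, Z=0, X=0, V=0) weight 1/2304
  (U=0, W=1, Y=1, Z=0, X=0, V=1) weight 1/1728
  (U=0, W=1, Y=1, Z=0, X=0, V=2) weight 1/6912
  (U=0, W=1, Y=1, Z=0, X=1, V=0) weight 5/2304
  (U=0, W=1, Y=1, Z=0, X=1, V=1) weight 5/1728
  (U=0, W=1, Y=1, Z=0, X=1, V=2) weight 5/6912
  (U=0, W=1, Y=1, Z=1, X=0, V=0) weight 1/2304
  (U=0, W=1, Y=1, Z=1, X=0, V=1) weight 1/1728
  (U=1, W=1, Y=0, Z=0, X=0, V=0) weight 1/1152
  … 279 more
Group by Y:
  weight(Y=0) = 1/4
  weight(Y=1) = 1/6
Total weight = 1/4 + 1/6 = 5/12
P(Y=0 | obs) = 1/4 / 5/12 = 3/5
P(Y=1 | obs) = 1/6 / 5/12 = 2/5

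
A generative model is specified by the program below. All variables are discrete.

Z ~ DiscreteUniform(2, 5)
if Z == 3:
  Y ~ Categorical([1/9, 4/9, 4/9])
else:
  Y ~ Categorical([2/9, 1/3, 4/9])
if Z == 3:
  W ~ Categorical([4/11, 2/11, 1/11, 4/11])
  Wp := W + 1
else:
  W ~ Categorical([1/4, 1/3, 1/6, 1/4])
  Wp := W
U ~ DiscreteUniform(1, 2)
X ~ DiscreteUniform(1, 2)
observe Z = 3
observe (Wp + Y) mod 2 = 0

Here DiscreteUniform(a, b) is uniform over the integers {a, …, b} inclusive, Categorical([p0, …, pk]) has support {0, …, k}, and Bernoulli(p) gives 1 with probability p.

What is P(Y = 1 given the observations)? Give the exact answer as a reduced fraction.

P(Y = 1 | obs) = 2/5

Enumerate traces; 24 have nonzero weight after conditioning:
  (Z=3, Y=0, W=1, U=1, X=1) weight 1/792
  (Z=3, Y=0, W=1, U=1, X=2) weight 1/792
  (Z=3, Y=0, W=1, U=2, X=1) weight 1/792
  (Z=3, Y=0, W=1, U=2, X=2) weight 1/792
  (Z=3, Y=0, W=3, U=1, X=1) weight 1/396
  (Z=3, Y=0, W=3, U=1, X=2) weight 1/396
  (Z=3, Y=0, W=3, U=2, X=1) weight 1/396
  (Z=3, Y=0, W=3, U=2, X=2) weight 1/396
  (Z=3, Y=1, W=0, U=1, X=1) weight 1/99
  (Z=3, Y=2, W=1, U=1, X=1) weight 1/198
  … 14 more
Group by Y:
  weight(Y=0) = 1/66
  weight(Y=1) = 5/99
  weight(Y=2) = 2/33
Total weight = 1/66 + 5/99 + 2/33 = 25/198
P(Y=0 | obs) = 1/66 / 25/198 = 3/25
P(Y=1 | obs) = 5/99 / 25/198 = 2/5
P(Y=2 | obs) = 2/33 / 25/198 = 12/25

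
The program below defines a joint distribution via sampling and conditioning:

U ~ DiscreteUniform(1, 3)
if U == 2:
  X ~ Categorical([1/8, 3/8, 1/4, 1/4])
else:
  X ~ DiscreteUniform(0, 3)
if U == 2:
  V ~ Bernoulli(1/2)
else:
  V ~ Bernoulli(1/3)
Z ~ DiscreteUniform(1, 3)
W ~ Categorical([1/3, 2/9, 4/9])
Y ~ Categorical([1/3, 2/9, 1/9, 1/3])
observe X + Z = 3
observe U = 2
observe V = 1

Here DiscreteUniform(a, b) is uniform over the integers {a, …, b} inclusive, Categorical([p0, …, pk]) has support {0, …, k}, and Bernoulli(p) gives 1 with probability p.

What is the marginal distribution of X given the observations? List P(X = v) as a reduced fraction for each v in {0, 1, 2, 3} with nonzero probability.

Enumerate traces; 36 have nonzero weight after conditioning:
  (U=2, X=0, V=1, Z=3, W=0, Y=0) weight 1/1296
  (U=2, X=0, V=1, Z=3, W=0, Y=1) weight 1/1944
  (U=2, X=0, V=1, Z=3, W=0, Y=2) weight 1/3888
  (U=2, X=0, V=1, Z=3, W=0, Y=3) weight 1/1296
  (U=2, X=0, V=1, Z=3, W=1, Y=0) weight 1/1944
  (U=2, X=0, V=1, Z=3, W=1, Y=1) weight 1/2916
  (U=2, X=0, V=1, Z=3, W=1, Y=2) weight 1/5832
  (U=2, X=0, V=1, Z=3, W=1, Y=3) weight 1/1944
  (U=2, X=1, V=1, Z=2, W=0, Y=0) weight 1/432
  (U=2, X=2, V=1, Z=1, W=0, Y=0) weight 1/648
  … 26 more
Group by X:
  weight(X=0) = 1/144
  weight(X=1) = 1/48
  weight(X=2) = 1/72
Total weight = 1/144 + 1/48 + 1/72 = 1/24
P(X=0 | obs) = 1/144 / 1/24 = 1/6
P(X=1 | obs) = 1/48 / 1/24 = 1/2
P(X=2 | obs) = 1/72 / 1/24 = 1/3

P(X=0) = 1/6, P(X=1) = 1/2, P(X=2) = 1/3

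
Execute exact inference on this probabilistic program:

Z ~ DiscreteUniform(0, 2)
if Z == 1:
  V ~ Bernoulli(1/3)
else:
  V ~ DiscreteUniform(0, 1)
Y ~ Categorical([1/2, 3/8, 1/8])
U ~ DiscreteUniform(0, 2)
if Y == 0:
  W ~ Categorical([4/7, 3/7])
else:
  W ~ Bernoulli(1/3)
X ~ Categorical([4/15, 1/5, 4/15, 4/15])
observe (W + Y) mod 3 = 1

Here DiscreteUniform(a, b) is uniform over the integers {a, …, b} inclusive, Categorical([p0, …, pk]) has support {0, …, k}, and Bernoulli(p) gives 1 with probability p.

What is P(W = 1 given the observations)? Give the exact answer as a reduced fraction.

Enumerate traces; 144 have nonzero weight after conditioning:
  (Z=0, V=0, Y=0, U=0, W=1, X=0) weight 1/315
  (Z=0, V=0, Y=0, U=0, W=1, X=1) weight 1/420
  (Z=0, V=0, Y=0, U=0, W=1, X=2) weight 1/315
  (Z=0, V=0, Y=0, U=0, W=1, X=3) weight 1/315
  (Z=0, V=0, Y=0, U=1, W=1, X=0) weight 1/315
  (Z=0, V=0, Y=0, U=1, W=1, X=1) weight 1/420
  (Z=0, V=0, Y=0, U=1, W=1, X=2) weight 1/315
  (Z=0, V=0, Y=0, U=1, W=1, X=3) weight 1/315
  (Z=0, V=0, Y=1, U=0, W=0, X=0) weight 1/270
  … 135 more
Group by W:
  weight(W=0) = 1/4
  weight(W=1) = 3/14
Total weight = 1/4 + 3/14 = 13/28
P(W=0 | obs) = 1/4 / 13/28 = 7/13
P(W=1 | obs) = 3/14 / 13/28 = 6/13

P(W = 1 | obs) = 6/13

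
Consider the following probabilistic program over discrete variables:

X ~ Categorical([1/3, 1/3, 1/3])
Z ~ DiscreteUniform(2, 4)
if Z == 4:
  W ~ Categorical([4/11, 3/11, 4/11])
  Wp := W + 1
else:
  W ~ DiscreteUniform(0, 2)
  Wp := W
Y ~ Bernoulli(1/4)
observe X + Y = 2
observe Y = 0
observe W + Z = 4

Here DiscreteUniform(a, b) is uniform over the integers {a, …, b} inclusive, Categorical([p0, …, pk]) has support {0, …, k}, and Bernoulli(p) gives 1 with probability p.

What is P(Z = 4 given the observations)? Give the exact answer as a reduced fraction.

P(Z = 4 | obs) = 6/17

Enumerate traces; 3 have nonzero weight after conditioning:
  (X=2, Z=2, W=2, Y=0) weight 1/36
  (X=2, Z=3, W=1, Y=0) weight 1/36
  (X=2, Z=4, W=0, Y=0) weight 1/33
Group by Z:
  weight(Z=2) = 1/36
  weight(Z=3) = 1/36
  weight(Z=4) = 1/33
Total weight = 1/36 + 1/36 + 1/33 = 17/198
P(Z=2 | obs) = 1/36 / 17/198 = 11/34
P(Z=3 | obs) = 1/36 / 17/198 = 11/34
P(Z=4 | obs) = 1/33 / 17/198 = 6/17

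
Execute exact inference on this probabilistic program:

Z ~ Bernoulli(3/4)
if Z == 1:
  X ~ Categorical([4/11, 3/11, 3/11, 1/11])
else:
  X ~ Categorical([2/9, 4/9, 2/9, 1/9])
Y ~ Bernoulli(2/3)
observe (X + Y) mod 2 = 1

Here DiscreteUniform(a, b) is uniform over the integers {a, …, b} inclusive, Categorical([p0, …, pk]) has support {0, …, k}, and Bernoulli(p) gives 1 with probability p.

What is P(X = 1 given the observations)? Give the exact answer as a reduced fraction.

Enumerate traces; 8 have nonzero weight after conditioning:
  (Z=0, X=0, Y=1) weight 1/27
  (Z=0, X=1, Y=0) weight 1/27
  (Z=0, X=2, Y=1) weight 1/27
  (Z=0, X=3, Y=0) weight 1/108
  (Z=1, X=0, Y=1) weight 2/11
  (Z=1, X=1, Y=0) weight 3/44
  (Z=1, X=2, Y=1) weight 3/22
  (Z=1, X=3, Y=0) weight 1/44
Group by X:
  weight(X=0) = 65/297
  weight(X=1) = 125/1188
  weight(X=2) = 103/594
  weight(X=3) = 19/594
Total weight = 65/297 + 125/1188 + 103/594 + 19/594 = 629/1188
P(X=0 | obs) = 65/297 / 629/1188 = 260/629
P(X=1 | obs) = 125/1188 / 629/1188 = 125/629
P(X=2 | obs) = 103/594 / 629/1188 = 206/629
P(X=3 | obs) = 19/594 / 629/1188 = 38/629

P(X = 1 | obs) = 125/629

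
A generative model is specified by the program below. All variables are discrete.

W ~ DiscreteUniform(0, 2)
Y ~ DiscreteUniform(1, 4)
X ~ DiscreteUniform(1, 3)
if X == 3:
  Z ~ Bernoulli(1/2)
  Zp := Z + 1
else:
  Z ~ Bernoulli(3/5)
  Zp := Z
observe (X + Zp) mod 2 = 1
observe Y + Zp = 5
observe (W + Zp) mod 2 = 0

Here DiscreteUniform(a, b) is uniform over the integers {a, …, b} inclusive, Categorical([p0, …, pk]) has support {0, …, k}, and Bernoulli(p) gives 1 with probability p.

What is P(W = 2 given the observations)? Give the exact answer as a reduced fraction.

Enumerate traces; 3 have nonzero weight after conditioning:
  (W=0, Y=3, X=3, Z=1) weight 1/72
  (W=1, Y=4, X=2, Z=1) weight 1/60
  (W=2, Y=3, X=3, Z=1) weight 1/72
Group by W:
  weight(W=0) = 1/72
  weight(W=1) = 1/60
  weight(W=2) = 1/72
Total weight = 1/72 + 1/60 + 1/72 = 2/45
P(W=0 | obs) = 1/72 / 2/45 = 5/16
P(W=1 | obs) = 1/60 / 2/45 = 3/8
P(W=2 | obs) = 1/72 / 2/45 = 5/16

P(W = 2 | obs) = 5/16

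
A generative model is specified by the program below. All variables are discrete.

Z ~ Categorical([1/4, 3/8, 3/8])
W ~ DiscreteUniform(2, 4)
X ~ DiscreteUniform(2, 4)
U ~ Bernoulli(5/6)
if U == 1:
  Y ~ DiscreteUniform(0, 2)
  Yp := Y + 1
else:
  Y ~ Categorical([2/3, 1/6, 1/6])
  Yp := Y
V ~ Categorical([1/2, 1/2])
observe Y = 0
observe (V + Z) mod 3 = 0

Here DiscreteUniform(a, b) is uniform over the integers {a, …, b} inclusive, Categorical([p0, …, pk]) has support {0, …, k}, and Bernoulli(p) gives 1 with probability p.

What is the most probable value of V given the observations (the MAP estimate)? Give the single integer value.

Enumerate traces; 36 have nonzero weight after conditioning:
  (Z=0, W=2, X=2, U=0, Y=0, V=0) weight 1/648
  (Z=0, W=2, X=2, U=1, Y=0, V=0) weight 5/1296
  (Z=0, W=2, X=3, U=0, Y=0, V=0) weight 1/648
  (Z=0, W=2, X=3, U=1, Y=0, V=0) weight 5/1296
  (Z=0, W=2, X=4, U=0, Y=0, V=0) weight 1/648
  (Z=0, W=2, X=4, U=1, Y=0, V=0) weight 5/1296
  (Z=0, W=3, X=2, U=0, Y=0, V=0) weight 1/648
  (Z=0, W=3, X=2, U=1, Y=0, V=0) weight 5/1296
  (Z=2, W=2, X=2, U=0, Y=0, V=1) weight 1/432
  … 27 more
Group by V:
  weight(V=0) = 7/144
  weight(V=1) = 7/96
Total weight = 7/144 + 7/96 = 35/288
P(V=0 | obs) = 7/144 / 35/288 = 2/5
P(V=1 | obs) = 7/96 / 35/288 = 3/5
argmax = 1

argmax_v P(V = v | obs) = 1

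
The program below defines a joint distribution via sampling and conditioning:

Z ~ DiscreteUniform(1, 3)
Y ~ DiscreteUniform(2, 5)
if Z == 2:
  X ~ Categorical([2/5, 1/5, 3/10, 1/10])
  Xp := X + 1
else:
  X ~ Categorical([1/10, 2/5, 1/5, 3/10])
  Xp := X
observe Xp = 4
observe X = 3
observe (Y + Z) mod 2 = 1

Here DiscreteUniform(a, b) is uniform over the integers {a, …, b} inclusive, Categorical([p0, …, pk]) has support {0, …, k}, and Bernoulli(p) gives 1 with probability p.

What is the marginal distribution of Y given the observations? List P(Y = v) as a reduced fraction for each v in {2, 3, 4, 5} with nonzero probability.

P(Y=3) = 1/2, P(Y=5) = 1/2

Enumerate traces; 2 have nonzero weight after conditioning:
  (Z=2, Y=3, X=3) weight 1/120
  (Z=2, Y=5, X=3) weight 1/120
Group by Y:
  weight(Y=3) = 1/120
  weight(Y=5) = 1/120
Total weight = 1/120 + 1/120 = 1/60
P(Y=3 | obs) = 1/120 / 1/60 = 1/2
P(Y=5 | obs) = 1/120 / 1/60 = 1/2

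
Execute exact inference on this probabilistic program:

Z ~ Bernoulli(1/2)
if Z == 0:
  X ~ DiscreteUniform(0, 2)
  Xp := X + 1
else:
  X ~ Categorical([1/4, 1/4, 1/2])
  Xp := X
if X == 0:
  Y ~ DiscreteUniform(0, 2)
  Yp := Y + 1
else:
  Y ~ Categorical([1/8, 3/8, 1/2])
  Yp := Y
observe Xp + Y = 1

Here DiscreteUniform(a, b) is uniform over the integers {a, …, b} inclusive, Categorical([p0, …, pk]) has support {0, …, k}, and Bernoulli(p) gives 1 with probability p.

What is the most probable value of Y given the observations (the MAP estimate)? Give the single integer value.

Enumerate traces; 3 have nonzero weight after conditioning:
  (Z=0, X=0, Y=0) weight 1/18
  (Z=1, X=0, Y=1) weight 1/24
  (Z=1, X=1, Y=0) weight 1/64
Group by Y:
  weight(Y=0) = 41/576
  weight(Y=1) = 1/24
Total weight = 41/576 + 1/24 = 65/576
P(Y=0 | obs) = 41/576 / 65/576 = 41/65
P(Y=1 | obs) = 1/24 / 65/576 = 24/65
argmax = 0

argmax_v P(Y = v | obs) = 0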